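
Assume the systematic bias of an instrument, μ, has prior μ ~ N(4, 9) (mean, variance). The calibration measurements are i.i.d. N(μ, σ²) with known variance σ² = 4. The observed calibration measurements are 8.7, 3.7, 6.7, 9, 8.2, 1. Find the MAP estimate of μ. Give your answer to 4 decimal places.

n = 6; x̄ = (8.7 + 3.7 + 6.7 + 9 + 8.2 + 1)/6 = 37.3/6 = 373/60 ≈ 6.2167.
For a Normal prior and Normal likelihood with known variance, the posterior is Normal; its mode equals its mean, the precision-weighted average.
Prior precision 1/σ₀² = 1/9; data precision n/σ² = 6/4 = 1.5.
μ̂ = ((1/9)·4 + 1.5·(373/60)) / (1/9 + 1.5) = (3517/360)/(29/18) = 3517/580 ≈ 6.0638.

μ̂_MAP = 6.0638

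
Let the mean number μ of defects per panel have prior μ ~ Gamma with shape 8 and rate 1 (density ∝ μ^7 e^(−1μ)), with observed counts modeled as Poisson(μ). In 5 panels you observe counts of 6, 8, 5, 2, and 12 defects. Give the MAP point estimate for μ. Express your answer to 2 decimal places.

μ̂_MAP = 6.67

Σxᵢ = 6+8+5+2+12 = 33, with n = 5.
Posterior ∝ μ^7e^(−1μ) · μ^33e^(−5μ) = μ^40e^(−6μ), i.e. Gamma(shape=41, rate=6).
The mode of a Gamma(a, b) with a ≥ 1 (shape–rate) is (a−1)/b = 40/6 ≈ 6.67.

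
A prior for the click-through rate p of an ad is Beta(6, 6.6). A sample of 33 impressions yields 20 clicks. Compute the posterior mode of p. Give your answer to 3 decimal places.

p̂_MAP = 0.573

Prior: Beta(6, 6.6).
Data: 20 successes in 33 trials. The binomial likelihood contributes p^20(1−p)^13, so the posterior is Beta(6+20, 6.6+13) = Beta(26, 19.6).
For Beta(a, b) with a, b > 1 the mode is (a−1)/(a+b−2) = 25/43.6 ≈ 0.573.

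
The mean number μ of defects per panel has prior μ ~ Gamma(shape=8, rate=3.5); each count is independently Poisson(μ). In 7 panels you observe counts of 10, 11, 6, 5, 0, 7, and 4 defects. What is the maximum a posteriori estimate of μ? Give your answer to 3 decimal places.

Σxᵢ = 10+11+6+5+0+7+4 = 43, with n = 7.
Posterior ∝ μ^7e^(−3.5μ) · μ^43e^(−7μ) = μ^50e^(−10.5μ), i.e. Gamma(shape=51, rate=10.5).
The mode of a Gamma(a, b) with a ≥ 1 (shape–rate) is (a−1)/b = 50/10.5 ≈ 4.762.

μ̂_MAP = 4.762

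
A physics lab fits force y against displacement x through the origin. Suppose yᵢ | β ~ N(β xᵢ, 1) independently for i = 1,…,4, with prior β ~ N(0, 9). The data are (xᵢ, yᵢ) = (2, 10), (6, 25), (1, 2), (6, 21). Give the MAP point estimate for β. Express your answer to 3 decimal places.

β̂_MAP = 3.865

log p(β | y) = −Σ(yᵢ − βxᵢ)²/(2·1) − β²/(2·9) + const.
Setting the derivative to zero: Σxᵢ(yᵢ − βxᵢ)/1 − β/9 = 0, so β = Σxᵢyᵢ / (Σxᵢ² + σ²/τ²).
Σxᵢyᵢ = 2·10 + 6·25 + 1·2 + 6·21 = 298; Σxᵢ² = 77; σ²/τ² = 1/9.
β̂_MAP = 298 / (77 + 1/9) = 298/(694/9) = 1341/347 ≈ 3.865.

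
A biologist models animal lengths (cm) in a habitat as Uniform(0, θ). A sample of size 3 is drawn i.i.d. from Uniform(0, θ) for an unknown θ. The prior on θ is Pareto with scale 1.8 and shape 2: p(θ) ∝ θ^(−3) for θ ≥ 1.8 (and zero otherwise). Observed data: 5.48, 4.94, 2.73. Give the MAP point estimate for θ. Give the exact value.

θ̂_MAP = 5.48

The Uniform(0, θ) likelihood is θ^(−n) for θ ≥ max(xᵢ), zero otherwise. Here max(xᵢ) = 5.48.
Posterior ∝ θ^(−3) · θ^(−3) = θ^(−6) on θ ≥ max(1.8, 5.48) = 5.48.
This density is strictly decreasing in θ, so the posterior mode lies at the lower boundary of the support.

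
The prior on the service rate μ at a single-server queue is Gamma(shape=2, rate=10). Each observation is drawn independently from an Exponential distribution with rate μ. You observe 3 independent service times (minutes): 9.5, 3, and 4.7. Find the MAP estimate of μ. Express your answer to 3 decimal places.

The Exponential(rate=μ) likelihood is ∝ μ^n e^(−μΣtᵢ). Here n = 3 and Σtᵢ = 9.5 + 3 + 4.7 = 17.2.
Posterior ∝ μe^(−10μ) · μ^3e^(−17.2μ) = μ^4e^(−27.2μ), i.e. Gamma(5, 27.2).
Mode = (a−1)/b = 4/27.2 ≈ 0.147.

μ̂_MAP = 0.147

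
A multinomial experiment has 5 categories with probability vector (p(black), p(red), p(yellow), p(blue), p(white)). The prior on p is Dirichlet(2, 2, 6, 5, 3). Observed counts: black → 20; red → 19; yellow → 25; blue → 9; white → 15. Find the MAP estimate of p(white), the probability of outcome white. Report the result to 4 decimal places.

The posterior is Dirichlet(αᵢ + nᵢ) = Dirichlet(22, 21, 31, 14, 18).
For a Dirichlet(a₁,…,a_K) with all aᵢ > 1, the mode has j-th component (aⱼ − 1)/(Σaᵢ − K).
Here Σaᵢ = 106 and K = 5, so p(white) = (18 − 1)/(106 − 5) = 17/101 ≈ 0.1683.

MAP estimate of p(white) = 0.1683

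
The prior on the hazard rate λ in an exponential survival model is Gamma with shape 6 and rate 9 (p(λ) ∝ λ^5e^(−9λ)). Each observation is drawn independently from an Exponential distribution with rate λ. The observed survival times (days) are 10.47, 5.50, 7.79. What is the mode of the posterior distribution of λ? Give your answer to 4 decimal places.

The Exponential(rate=λ) likelihood is ∝ λ^n e^(−λΣtᵢ). Here n = 3 and Σtᵢ = 10.47 + 5.50 + 7.79 = 23.76.
Posterior ∝ λ^5e^(−9λ) · λ^3e^(−23.76λ) = λ^8e^(−32.76λ), i.e. Gamma(9, 32.76).
Mode = (a−1)/b = 8/32.76 ≈ 0.2442.

λ̂_MAP = 0.2442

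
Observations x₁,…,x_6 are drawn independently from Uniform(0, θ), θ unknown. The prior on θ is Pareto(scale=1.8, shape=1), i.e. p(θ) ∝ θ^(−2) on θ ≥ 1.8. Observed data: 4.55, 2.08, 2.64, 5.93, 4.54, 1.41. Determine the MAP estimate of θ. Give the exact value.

θ̂_MAP = 5.93

The Uniform(0, θ) likelihood is θ^(−n) for θ ≥ max(xᵢ), zero otherwise. Here max(xᵢ) = 5.93.
Posterior ∝ θ^(−2) · θ^(−6) = θ^(−8) on θ ≥ max(1.8, 5.93) = 5.93.
This density is strictly decreasing in θ, so the posterior mode lies at the lower boundary of the support.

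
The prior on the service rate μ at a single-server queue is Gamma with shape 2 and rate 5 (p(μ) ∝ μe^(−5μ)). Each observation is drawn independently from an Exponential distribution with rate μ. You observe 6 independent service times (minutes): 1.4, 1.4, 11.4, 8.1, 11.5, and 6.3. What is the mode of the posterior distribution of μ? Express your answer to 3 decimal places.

μ̂_MAP = 0.155

The Exponential(rate=μ) likelihood is ∝ μ^n e^(−μΣtᵢ). Here n = 6 and Σtᵢ = 1.4 + 1.4 + 11.4 + 8.1 + 11.5 + 6.3 = 40.1.
Posterior ∝ μe^(−5μ) · μ^6e^(−40.1μ) = μ^7e^(−45.1μ), i.e. Gamma(8, 45.1).
Mode = (a−1)/b = 7/45.1 ≈ 0.155.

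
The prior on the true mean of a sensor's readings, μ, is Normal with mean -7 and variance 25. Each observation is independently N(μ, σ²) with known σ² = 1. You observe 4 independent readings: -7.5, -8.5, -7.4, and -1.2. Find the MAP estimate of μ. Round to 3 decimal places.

n = 4; x̄ = ((-7.5) + (-8.5) + (-7.4) + (-1.2))/4 = -24.6/4 = -6.15.
For a Normal prior and Normal likelihood with known variance, the posterior is Normal; its mode equals its mean, the precision-weighted average.
Prior precision 1/σ₀² = 1/25 = 0.04; data precision n/σ² = 4/1 = 4.
μ̂ = (0.04·(-7) + 4·(-6.15)) / (0.04 + 4) = (-24.88)/4.04 = -622/101 ≈ -6.158.

μ̂_MAP = -6.158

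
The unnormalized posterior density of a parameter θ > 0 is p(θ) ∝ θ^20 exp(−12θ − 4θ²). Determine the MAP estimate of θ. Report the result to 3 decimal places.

θ̂_MAP = 1.000

ℓ'(θ) = 20/θ − 12 − 8θ. Setting this to zero and multiplying by θ: 8θ² + 12θ − 20 = 0.
θ = (−12 + √(12² + 4·8·20)) / (2·8) = (−12 + √784) / 16 = (−12 + 28)/16 = 1.
ℓ''(θ) = −20/θ² − 8 < 0, confirming a maximum.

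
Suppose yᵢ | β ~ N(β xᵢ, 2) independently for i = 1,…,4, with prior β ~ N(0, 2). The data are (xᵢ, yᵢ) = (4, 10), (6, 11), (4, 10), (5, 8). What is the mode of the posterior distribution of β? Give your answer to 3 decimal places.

β̂_MAP = 1.979

log p(β | y) = −Σ(yᵢ − βxᵢ)²/(2·2) − β²/(2·2) + const.
Setting the derivative to zero: Σxᵢ(yᵢ − βxᵢ)/2 − β/2 = 0, so β = Σxᵢyᵢ / (Σxᵢ² + σ²/τ²).
Σxᵢyᵢ = 4·10 + 6·11 + 4·10 + 5·8 = 186; Σxᵢ² = 93; σ²/τ² = 1.
β̂_MAP = 186 / (93 + 1) = 186/94 ≈ 1.979.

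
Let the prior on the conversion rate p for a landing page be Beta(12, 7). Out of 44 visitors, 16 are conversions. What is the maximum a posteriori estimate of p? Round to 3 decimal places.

Prior: Beta(12, 7).
Data: 16 successes in 44 trials. The binomial likelihood contributes p^16(1−p)^28, so the posterior is Beta(12+16, 7+28) = Beta(28, 35).
For Beta(a, b) with a, b > 1 the mode is (a−1)/(a+b−2) = 27/61 ≈ 0.443.

p̂_MAP = 0.443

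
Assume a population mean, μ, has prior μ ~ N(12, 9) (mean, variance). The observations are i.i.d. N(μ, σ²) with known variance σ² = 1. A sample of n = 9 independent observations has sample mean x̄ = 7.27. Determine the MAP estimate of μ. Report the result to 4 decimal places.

n = 9, x̄ = 7.27.
For a Normal prior and Normal likelihood with known variance, the posterior is Normal; its mode equals its mean, the precision-weighted average.
Prior precision 1/σ₀² = 1/9; data precision n/σ² = 9/1 = 9.
μ̂ = ((1/9)·12 + 9·7.27) / (1/9 + 9) = (20029/300)/(82/9) = 60087/8200 ≈ 7.3277.

μ̂_MAP = 7.3277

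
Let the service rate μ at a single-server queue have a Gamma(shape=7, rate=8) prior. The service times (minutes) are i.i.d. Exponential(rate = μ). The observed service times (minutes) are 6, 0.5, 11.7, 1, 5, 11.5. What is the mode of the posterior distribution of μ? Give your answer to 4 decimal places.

The Exponential(rate=μ) likelihood is ∝ μ^n e^(−μΣtᵢ). Here n = 6 and Σtᵢ = 6 + 0.5 + 11.7 + 1 + 5 + 11.5 = 35.7.
Posterior ∝ μ^6e^(−8μ) · μ^6e^(−35.7μ) = μ^12e^(−43.7μ), i.e. Gamma(13, 43.7).
Mode = (a−1)/b = 12/43.7 ≈ 0.2746.

μ̂_MAP = 0.2746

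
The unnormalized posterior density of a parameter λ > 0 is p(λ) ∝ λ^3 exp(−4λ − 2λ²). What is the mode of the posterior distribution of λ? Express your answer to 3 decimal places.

ℓ'(λ) = 3/λ − 4 − 4λ. Setting this to zero and multiplying by λ: 4λ² + 4λ − 3 = 0.
λ = (−4 + √(4² + 4·4·3)) / (2·4) = (−4 + √64) / 8 = (−4 + 8)/8 = 1/2.
ℓ''(λ) = −3/λ² − 4 < 0, confirming a maximum.

λ̂_MAP = 0.500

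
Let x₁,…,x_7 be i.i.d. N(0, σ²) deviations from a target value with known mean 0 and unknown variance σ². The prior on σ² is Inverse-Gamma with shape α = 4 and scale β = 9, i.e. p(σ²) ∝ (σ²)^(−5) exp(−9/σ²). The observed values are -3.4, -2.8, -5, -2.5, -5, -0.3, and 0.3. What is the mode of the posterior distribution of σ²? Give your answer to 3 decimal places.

Sum of squared deviations about the known mean: SS = (-3.4−0)² + (-2.8−0)² + (-5−0)² + (-2.5−0)² + (-5−0)² + (-0.3−0)² + (0.3−0)² = 75.83.
The Normal likelihood contributes (σ²)^(−n/2) exp(−SS/(2σ²)), so the posterior is Inverse-Gamma(α + n/2, β + SS/2) = Inverse-Gamma(7.5, 46.915).
The mode of Inverse-Gamma(a, b) is b/(a+1) = 46.915/8.5 ≈ 5.519.

σ̂²_MAP = 5.519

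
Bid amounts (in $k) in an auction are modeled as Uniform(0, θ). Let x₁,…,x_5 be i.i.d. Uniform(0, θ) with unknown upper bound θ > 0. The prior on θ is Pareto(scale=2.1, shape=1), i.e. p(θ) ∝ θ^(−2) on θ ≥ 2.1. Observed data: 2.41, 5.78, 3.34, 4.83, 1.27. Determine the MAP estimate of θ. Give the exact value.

θ̂_MAP = 5.78

The Uniform(0, θ) likelihood is θ^(−n) for θ ≥ max(xᵢ), zero otherwise. Here max(xᵢ) = 5.78.
Posterior ∝ θ^(−2) · θ^(−5) = θ^(−7) on θ ≥ max(2.1, 5.78) = 5.78.
This density is strictly decreasing in θ, so the posterior mode lies at the lower boundary of the support.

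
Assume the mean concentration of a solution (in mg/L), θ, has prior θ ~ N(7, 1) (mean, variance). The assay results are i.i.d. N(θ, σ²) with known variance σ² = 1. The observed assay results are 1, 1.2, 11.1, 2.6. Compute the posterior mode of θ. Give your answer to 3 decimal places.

n = 4; x̄ = (1 + 1.2 + 11.1 + 2.6)/4 = 15.9/4 = 3.975.
For a Normal prior and Normal likelihood with known variance, the posterior is Normal; its mode equals its mean, the precision-weighted average.
Prior precision 1/σ₀² = 1/1 = 1; data precision n/σ² = 4/1 = 4.
θ̂ = (1·7 + 4·3.975) / (1 + 4) = 22.9/5 = 4.580.

θ̂_MAP = 4.580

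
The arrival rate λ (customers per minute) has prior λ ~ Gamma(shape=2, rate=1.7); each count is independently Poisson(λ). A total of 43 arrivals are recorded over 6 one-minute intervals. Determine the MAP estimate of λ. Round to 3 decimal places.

λ̂_MAP = 5.714

Σxᵢ = 43, n = 6.
Posterior ∝ λe^(−1.7λ) · λ^43e^(−6λ) = λ^44e^(−7.7λ), i.e. Gamma(shape=45, rate=7.7).
The mode of a Gamma(a, b) with a ≥ 1 (shape–rate) is (a−1)/b = 44/7.7 ≈ 5.714.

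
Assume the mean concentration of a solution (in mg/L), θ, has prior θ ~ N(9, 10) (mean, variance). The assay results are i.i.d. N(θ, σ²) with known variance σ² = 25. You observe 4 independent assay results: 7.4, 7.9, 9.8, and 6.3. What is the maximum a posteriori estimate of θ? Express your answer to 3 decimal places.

θ̂_MAP = 8.292

n = 4; x̄ = (7.4 + 7.9 + 9.8 + 6.3)/4 = 31.4/4 = 7.85.
For a Normal prior and Normal likelihood with known variance, the posterior is Normal; its mode equals its mean, the precision-weighted average.
Prior precision 1/σ₀² = 1/10 = 0.1; data precision n/σ² = 4/25 = 0.16.
θ̂ = (0.1·9 + 0.16·7.85) / (0.1 + 0.16) = 2.156/0.26 = 539/65 ≈ 8.292.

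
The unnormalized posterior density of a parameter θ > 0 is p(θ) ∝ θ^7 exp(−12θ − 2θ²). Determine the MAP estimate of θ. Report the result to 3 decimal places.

ℓ'(θ) = 7/θ − 12 − 4θ. Setting this to zero and multiplying by θ: 4θ² + 12θ − 7 = 0.
θ = (−12 + √(12² + 4·4·7)) / (2·4) = (−12 + √256) / 8 = (−12 + 16)/8 = 1/2.
ℓ''(θ) = −7/θ² − 4 < 0, confirming a maximum.

θ̂_MAP = 0.500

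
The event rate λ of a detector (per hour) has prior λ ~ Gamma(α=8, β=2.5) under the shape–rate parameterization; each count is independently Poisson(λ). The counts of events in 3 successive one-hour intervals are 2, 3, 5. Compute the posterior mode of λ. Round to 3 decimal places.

Σxᵢ = 2+3+5 = 10, with n = 3.
Posterior ∝ λ^7e^(−2.5λ) · λ^10e^(−3λ) = λ^17e^(−5.5λ), i.e. Gamma(shape=18, rate=5.5).
The mode of a Gamma(a, b) with a ≥ 1 (shape–rate) is (a−1)/b = 17/5.5 ≈ 3.091.

λ̂_MAP = 3.091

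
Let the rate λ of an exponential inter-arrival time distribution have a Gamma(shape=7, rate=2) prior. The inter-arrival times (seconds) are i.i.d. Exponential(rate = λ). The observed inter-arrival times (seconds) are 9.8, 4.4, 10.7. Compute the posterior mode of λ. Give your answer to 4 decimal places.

The Exponential(rate=λ) likelihood is ∝ λ^n e^(−λΣtᵢ). Here n = 3 and Σtᵢ = 9.8 + 4.4 + 10.7 = 24.9.
Posterior ∝ λ^6e^(−2λ) · λ^3e^(−24.9λ) = λ^9e^(−26.9λ), i.e. Gamma(10, 26.9).
Mode = (a−1)/b = 9/26.9 ≈ 0.3346.

λ̂_MAP = 0.3346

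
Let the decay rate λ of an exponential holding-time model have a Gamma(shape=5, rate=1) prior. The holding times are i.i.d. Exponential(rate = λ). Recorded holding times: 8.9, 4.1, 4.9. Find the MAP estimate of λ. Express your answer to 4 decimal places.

The Exponential(rate=λ) likelihood is ∝ λ^n e^(−λΣtᵢ). Here n = 3 and Σtᵢ = 8.9 + 4.1 + 4.9 = 17.9.
Posterior ∝ λ^4e^(−1λ) · λ^3e^(−17.9λ) = λ^7e^(−18.9λ), i.e. Gamma(8, 18.9).
Mode = (a−1)/b = 7/18.9 ≈ 0.3704.

λ̂_MAP = 0.3704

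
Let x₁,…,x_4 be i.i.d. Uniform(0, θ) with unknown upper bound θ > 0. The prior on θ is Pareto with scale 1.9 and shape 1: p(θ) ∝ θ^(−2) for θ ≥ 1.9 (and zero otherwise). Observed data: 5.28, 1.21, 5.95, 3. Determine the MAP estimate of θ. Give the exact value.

θ̂_MAP = 5.95

The Uniform(0, θ) likelihood is θ^(−n) for θ ≥ max(xᵢ), zero otherwise. Here max(xᵢ) = 5.95.
Posterior ∝ θ^(−2) · θ^(−4) = θ^(−6) on θ ≥ max(1.9, 5.95) = 5.95.
This density is strictly decreasing in θ, so the posterior mode lies at the lower boundary of the support.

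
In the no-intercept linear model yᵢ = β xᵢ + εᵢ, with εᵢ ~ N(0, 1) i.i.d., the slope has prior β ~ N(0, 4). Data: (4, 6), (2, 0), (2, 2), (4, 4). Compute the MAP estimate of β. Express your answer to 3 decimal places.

β̂_MAP = 1.093

log p(β | y) = −Σ(yᵢ − βxᵢ)²/(2·1) − β²/(2·4) + const.
Setting the derivative to zero: Σxᵢ(yᵢ − βxᵢ)/1 − β/4 = 0, so β = Σxᵢyᵢ / (Σxᵢ² + σ²/τ²).
Σxᵢyᵢ = 4·6 + 2·0 + 2·2 + 4·4 = 44; Σxᵢ² = 40; σ²/τ² = 0.25.
β̂_MAP = 44 / (40 + 0.25) = 44/40.25 ≈ 1.093.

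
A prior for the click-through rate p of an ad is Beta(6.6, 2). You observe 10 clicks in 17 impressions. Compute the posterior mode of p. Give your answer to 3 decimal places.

Prior: Beta(6.6, 2).
Data: 10 successes in 17 trials. The binomial likelihood contributes p^10(1−p)^7, so the posterior is Beta(6.6+10, 2+7) = Beta(16.6, 9).
For Beta(a, b) with a, b > 1 the mode is (a−1)/(a+b−2) = 15.6/23.6 ≈ 0.661.

p̂_MAP = 0.661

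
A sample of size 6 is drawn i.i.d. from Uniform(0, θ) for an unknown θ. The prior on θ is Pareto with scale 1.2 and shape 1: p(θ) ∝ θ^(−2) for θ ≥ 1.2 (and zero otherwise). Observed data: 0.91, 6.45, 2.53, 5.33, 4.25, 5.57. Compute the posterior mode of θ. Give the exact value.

The Uniform(0, θ) likelihood is θ^(−n) for θ ≥ max(xᵢ), zero otherwise. Here max(xᵢ) = 6.45.
Posterior ∝ θ^(−2) · θ^(−6) = θ^(−8) on θ ≥ max(1.2, 6.45) = 6.45.
This density is strictly decreasing in θ, so the posterior mode lies at the lower boundary of the support.

θ̂_MAP = 6.45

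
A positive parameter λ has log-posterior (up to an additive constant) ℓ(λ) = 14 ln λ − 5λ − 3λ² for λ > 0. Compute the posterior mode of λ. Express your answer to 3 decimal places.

ℓ'(λ) = 14/λ − 5 − 6λ. Setting this to zero and multiplying by λ: 6λ² + 5λ − 14 = 0.
λ = (−5 + √(5² + 4·6·14)) / (2·6) = (−5 + √361) / 12 = (−5 + 19)/12 = 7/6.
ℓ''(λ) = −14/λ² − 6 < 0, confirming a maximum.

λ̂_MAP = 1.167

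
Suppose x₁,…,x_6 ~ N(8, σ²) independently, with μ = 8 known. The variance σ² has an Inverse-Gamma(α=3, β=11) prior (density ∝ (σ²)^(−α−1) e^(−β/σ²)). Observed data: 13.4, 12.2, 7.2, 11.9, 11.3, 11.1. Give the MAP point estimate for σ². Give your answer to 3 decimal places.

Sum of squared deviations about the known mean: SS = (13.4−8)² + (12.2−8)² + (7.2−8)² + (11.9−8)² + (11.3−8)² + (11.1−8)² = 83.15.
The Normal likelihood contributes (σ²)^(−n/2) exp(−SS/(2σ²)), so the posterior is Inverse-Gamma(α + n/2, β + SS/2) = Inverse-Gamma(6, 52.575).
The mode of Inverse-Gamma(a, b) is b/(a+1) = 52.575/7 ≈ 7.511.

σ̂²_MAP = 7.511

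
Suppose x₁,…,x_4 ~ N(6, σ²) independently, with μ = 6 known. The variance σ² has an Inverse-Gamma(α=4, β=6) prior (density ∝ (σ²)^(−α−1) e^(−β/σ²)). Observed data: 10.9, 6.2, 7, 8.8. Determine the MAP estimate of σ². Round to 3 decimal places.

σ̂²_MAP = 3.206

Sum of squared deviations about the known mean: SS = (10.9−6)² + (6.2−6)² + (7−6)² + (8.8−6)² = 32.89.
The Normal likelihood contributes (σ²)^(−n/2) exp(−SS/(2σ²)), so the posterior is Inverse-Gamma(α + n/2, β + SS/2) = Inverse-Gamma(6, 22.445).
The mode of Inverse-Gamma(a, b) is b/(a+1) = 22.445/7 ≈ 3.206.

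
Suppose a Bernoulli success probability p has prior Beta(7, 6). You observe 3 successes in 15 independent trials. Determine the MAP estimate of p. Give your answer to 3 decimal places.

p̂_MAP = 0.346

Prior: Beta(7, 6).
Data: 3 successes in 15 trials. The binomial likelihood contributes p^3(1−p)^12, so the posterior is Beta(7+3, 6+12) = Beta(10, 18).
For Beta(a, b) with a, b > 1 the mode is (a−1)/(a+b−2) = 9/26 ≈ 0.346.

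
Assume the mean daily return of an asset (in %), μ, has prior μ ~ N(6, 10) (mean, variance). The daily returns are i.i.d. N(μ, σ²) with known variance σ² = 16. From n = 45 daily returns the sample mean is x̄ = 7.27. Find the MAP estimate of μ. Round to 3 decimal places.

μ̂_MAP = 7.226

n = 45, x̄ = 7.27.
For a Normal prior and Normal likelihood with known variance, the posterior is Normal; its mode equals its mean, the precision-weighted average.
Prior precision 1/σ₀² = 1/10 = 0.1; data precision n/σ² = 45/16 = 2.8125.
μ̂ = (0.1·6 + 2.8125·7.27) / (0.1 + 2.8125) = 21.046875/2.9125 = 6735/932 ≈ 7.226.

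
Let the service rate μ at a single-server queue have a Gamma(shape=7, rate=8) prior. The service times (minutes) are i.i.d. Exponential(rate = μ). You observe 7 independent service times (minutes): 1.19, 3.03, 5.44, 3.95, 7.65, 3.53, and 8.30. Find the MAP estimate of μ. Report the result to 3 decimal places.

The Exponential(rate=μ) likelihood is ∝ μ^n e^(−μΣtᵢ). Here n = 7 and Σtᵢ = 1.19 + 3.03 + 5.44 + 3.95 + 7.65 + 3.53 + 8.30 = 33.09.
Posterior ∝ μ^6e^(−8μ) · μ^7e^(−33.09μ) = μ^13e^(−41.09μ), i.e. Gamma(14, 41.09).
Mode = (a−1)/b = 13/41.09 ≈ 0.316.

μ̂_MAP = 0.316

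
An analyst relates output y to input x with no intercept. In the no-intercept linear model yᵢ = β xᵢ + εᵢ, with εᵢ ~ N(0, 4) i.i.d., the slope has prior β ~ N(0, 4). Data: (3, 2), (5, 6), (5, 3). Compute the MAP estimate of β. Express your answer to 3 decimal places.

log p(β | y) = −Σ(yᵢ − βxᵢ)²/(2·4) − β²/(2·4) + const.
Setting the derivative to zero: Σxᵢ(yᵢ − βxᵢ)/4 − β/4 = 0, so β = Σxᵢyᵢ / (Σxᵢ² + σ²/τ²).
Σxᵢyᵢ = 3·2 + 5·6 + 5·3 = 51; Σxᵢ² = 59; σ²/τ² = 1.
β̂_MAP = 51 / (59 + 1) = 51/60 ≈ 0.850.

β̂_MAP = 0.850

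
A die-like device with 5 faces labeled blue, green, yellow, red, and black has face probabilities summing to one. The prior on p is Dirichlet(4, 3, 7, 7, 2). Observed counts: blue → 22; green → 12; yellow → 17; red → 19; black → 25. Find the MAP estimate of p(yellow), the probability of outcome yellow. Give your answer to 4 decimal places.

The posterior is Dirichlet(αᵢ + nᵢ) = Dirichlet(26, 15, 24, 26, 27).
For a Dirichlet(a₁,…,a_K) with all aᵢ > 1, the mode has j-th component (aⱼ − 1)/(Σaᵢ − K).
Here Σaᵢ = 118 and K = 5, so p(yellow) = (24 − 1)/(118 − 5) = 23/113 ≈ 0.2035.

MAP estimate of p(yellow) = 0.2035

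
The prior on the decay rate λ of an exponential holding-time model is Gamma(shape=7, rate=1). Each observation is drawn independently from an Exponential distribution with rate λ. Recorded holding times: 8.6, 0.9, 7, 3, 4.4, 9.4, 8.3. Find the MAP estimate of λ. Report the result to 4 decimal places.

The Exponential(rate=λ) likelihood is ∝ λ^n e^(−λΣtᵢ). Here n = 7 and Σtᵢ = 8.6 + 0.9 + 7 + 3 + 4.4 + 9.4 + 8.3 = 41.6.
Posterior ∝ λ^6e^(−1λ) · λ^7e^(−41.6λ) = λ^13e^(−42.6λ), i.e. Gamma(14, 42.6).
Mode = (a−1)/b = 13/42.6 ≈ 0.3052.

λ̂_MAP = 0.3052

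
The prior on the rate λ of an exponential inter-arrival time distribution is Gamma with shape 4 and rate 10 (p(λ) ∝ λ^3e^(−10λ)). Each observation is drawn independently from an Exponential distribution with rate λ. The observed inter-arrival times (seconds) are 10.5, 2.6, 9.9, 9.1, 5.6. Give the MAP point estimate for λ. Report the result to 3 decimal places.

The Exponential(rate=λ) likelihood is ∝ λ^n e^(−λΣtᵢ). Here n = 5 and Σtᵢ = 10.5 + 2.6 + 9.9 + 9.1 + 5.6 = 37.7.
Posterior ∝ λ^3e^(−10λ) · λ^5e^(−37.7λ) = λ^8e^(−47.7λ), i.e. Gamma(9, 47.7).
Mode = (a−1)/b = 8/47.7 ≈ 0.168.

λ̂_MAP = 0.168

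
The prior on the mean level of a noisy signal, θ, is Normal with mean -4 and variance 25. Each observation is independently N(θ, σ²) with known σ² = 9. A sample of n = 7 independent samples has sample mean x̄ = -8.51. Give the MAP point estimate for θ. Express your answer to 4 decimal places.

θ̂_MAP = -8.2894

n = 7, x̄ = -8.51.
For a Normal prior and Normal likelihood with known variance, the posterior is Normal; its mode equals its mean, the precision-weighted average.
Prior precision 1/σ₀² = 1/25 = 0.04; data precision n/σ² = 7/9.
θ̂ = (0.04·(-4) + (7/9)·(-8.51)) / (0.04 + 7/9) = (-6101/900)/(184/225) = -6101/736 ≈ -8.2894.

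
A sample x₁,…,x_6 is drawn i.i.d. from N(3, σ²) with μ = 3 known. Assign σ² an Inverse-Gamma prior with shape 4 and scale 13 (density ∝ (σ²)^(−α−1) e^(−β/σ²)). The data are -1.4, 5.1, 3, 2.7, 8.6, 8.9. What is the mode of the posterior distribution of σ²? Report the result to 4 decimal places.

Sum of squared deviations about the known mean: SS = (-1.4−3)² + (5.1−3)² + (3−3)² + (2.7−3)² + (8.6−3)² + (8.9−3)² = 90.03.
The Normal likelihood contributes (σ²)^(−n/2) exp(−SS/(2σ²)), so the posterior is Inverse-Gamma(α + n/2, β + SS/2) = Inverse-Gamma(7, 58.015).
The mode of Inverse-Gamma(a, b) is b/(a+1) = 58.015/8 ≈ 7.2519.

σ̂²_MAP = 7.2519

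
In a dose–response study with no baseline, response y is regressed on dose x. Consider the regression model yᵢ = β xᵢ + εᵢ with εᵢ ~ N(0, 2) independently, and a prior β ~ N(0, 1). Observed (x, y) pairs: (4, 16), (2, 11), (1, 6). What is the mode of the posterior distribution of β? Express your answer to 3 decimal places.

log p(β | y) = −Σ(yᵢ − βxᵢ)²/(2·2) − β²/(2·1) + const.
Setting the derivative to zero: Σxᵢ(yᵢ − βxᵢ)/2 − β/1 = 0, so β = Σxᵢyᵢ / (Σxᵢ² + σ²/τ²).
Σxᵢyᵢ = 4·16 + 2·11 + 1·6 = 92; Σxᵢ² = 21; σ²/τ² = 2.
β̂_MAP = 92 / (21 + 2) = 92/23 ≈ 4.000.

β̂_MAP = 4.000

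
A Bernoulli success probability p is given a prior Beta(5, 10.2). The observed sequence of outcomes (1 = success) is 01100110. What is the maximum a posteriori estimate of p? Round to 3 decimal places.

Prior: Beta(5, 10.2).
Data: 4 successes in 8 trials (from the sequence). The binomial likelihood contributes p^4(1−p)^4, so the posterior is Beta(5+4, 10.2+4) = Beta(9, 14.2).
For Beta(a, b) with a, b > 1 the mode is (a−1)/(a+b−2) = 8/21.2 ≈ 0.377.

p̂_MAP = 0.377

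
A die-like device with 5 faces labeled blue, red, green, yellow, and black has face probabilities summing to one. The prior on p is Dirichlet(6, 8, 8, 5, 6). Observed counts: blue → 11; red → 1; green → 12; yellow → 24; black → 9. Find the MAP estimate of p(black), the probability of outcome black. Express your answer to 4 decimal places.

MAP estimate of p(black) = 0.1647

The posterior is Dirichlet(αᵢ + nᵢ) = Dirichlet(17, 9, 20, 29, 15).
For a Dirichlet(a₁,…,a_K) with all aᵢ > 1, the mode has j-th component (aⱼ − 1)/(Σaᵢ − K).
Here Σaᵢ = 90 and K = 5, so p(black) = (15 − 1)/(90 − 5) = 14/85 ≈ 0.1647.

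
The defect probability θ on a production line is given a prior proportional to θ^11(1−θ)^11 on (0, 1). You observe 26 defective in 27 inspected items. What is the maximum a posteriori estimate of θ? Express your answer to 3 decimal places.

The prior density ∝ θ^11(1−θ)^11 is the kernel of Beta(12, 12).
Data: 26 successes in 27 trials. The binomial likelihood contributes θ^26(1−θ)^1, so the posterior is Beta(12+26, 12+1) = Beta(38, 13).
For Beta(a, b) with a, b > 1 the mode is (a−1)/(a+b−2) = 37/49 ≈ 0.755.

θ̂_MAP = 0.755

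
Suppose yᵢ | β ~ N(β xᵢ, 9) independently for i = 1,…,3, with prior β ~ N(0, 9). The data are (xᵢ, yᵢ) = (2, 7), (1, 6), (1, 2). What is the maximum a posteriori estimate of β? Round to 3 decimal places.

log p(β | y) = −Σ(yᵢ − βxᵢ)²/(2·9) − β²/(2·9) + const.
Setting the derivative to zero: Σxᵢ(yᵢ − βxᵢ)/9 − β/9 = 0, so β = Σxᵢyᵢ / (Σxᵢ² + σ²/τ²).
Σxᵢyᵢ = 2·7 + 1·6 + 1·2 = 22; Σxᵢ² = 6; σ²/τ² = 1.
β̂_MAP = 22 / (6 + 1) = 22/7 ≈ 3.143.

β̂_MAP = 3.143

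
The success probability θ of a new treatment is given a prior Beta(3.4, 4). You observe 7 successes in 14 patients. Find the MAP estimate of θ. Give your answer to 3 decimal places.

Prior: Beta(3.4, 4).
Data: 7 successes in 14 trials. The binomial likelihood contributes θ^7(1−θ)^7, so the posterior is Beta(3.4+7, 4+7) = Beta(10.4, 11).
For Beta(a, b) with a, b > 1 the mode is (a−1)/(a+b−2) = 9.4/19.4 ≈ 0.485.

θ̂_MAP = 0.485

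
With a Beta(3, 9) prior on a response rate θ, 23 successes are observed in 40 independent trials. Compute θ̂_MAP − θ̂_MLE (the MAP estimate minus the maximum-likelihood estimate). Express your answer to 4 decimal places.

Posterior is Beta(26, 26); MAP = (26−1)/(52−2) = 25/50 ≈ 0.50000.
MLE ignores the prior: θ̂_MLE = k/n = 23/40 ≈ 0.57500.
Difference = 25/50 − 23/40 = -3/40 ≈ -0.0750.

MAP − MLE = -0.0750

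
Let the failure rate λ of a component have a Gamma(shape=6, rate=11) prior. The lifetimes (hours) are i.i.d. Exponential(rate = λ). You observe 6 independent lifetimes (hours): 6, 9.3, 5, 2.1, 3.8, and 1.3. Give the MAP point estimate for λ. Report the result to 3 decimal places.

λ̂_MAP = 0.286

The Exponential(rate=λ) likelihood is ∝ λ^n e^(−λΣtᵢ). Here n = 6 and Σtᵢ = 6 + 9.3 + 5 + 2.1 + 3.8 + 1.3 = 27.5.
Posterior ∝ λ^5e^(−11λ) · λ^6e^(−27.5λ) = λ^11e^(−38.5λ), i.e. Gamma(12, 38.5).
Mode = (a−1)/b = 11/38.5 ≈ 0.286.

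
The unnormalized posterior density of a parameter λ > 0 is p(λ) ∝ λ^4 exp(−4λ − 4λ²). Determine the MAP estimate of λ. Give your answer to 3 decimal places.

ℓ'(λ) = 4/λ − 4 − 8λ. Setting this to zero and multiplying by λ: 8λ² + 4λ − 4 = 0.
λ = (−4 + √(4² + 4·8·4)) / (2·8) = (−4 + √144) / 16 = (−4 + 12)/16 = 1/2.
ℓ''(λ) = −4/λ² − 8 < 0, confirming a maximum.

λ̂_MAP = 0.500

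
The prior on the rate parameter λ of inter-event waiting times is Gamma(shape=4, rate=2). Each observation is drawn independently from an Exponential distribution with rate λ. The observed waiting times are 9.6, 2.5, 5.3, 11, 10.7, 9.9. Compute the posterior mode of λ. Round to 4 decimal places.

λ̂_MAP = 0.1765

The Exponential(rate=λ) likelihood is ∝ λ^n e^(−λΣtᵢ). Here n = 6 and Σtᵢ = 9.6 + 2.5 + 5.3 + 11 + 10.7 + 9.9 = 49.
Posterior ∝ λ^3e^(−2λ) · λ^6e^(−49λ) = λ^9e^(−51λ), i.e. Gamma(10, 51).
Mode = (a−1)/b = 9/51 ≈ 0.1765.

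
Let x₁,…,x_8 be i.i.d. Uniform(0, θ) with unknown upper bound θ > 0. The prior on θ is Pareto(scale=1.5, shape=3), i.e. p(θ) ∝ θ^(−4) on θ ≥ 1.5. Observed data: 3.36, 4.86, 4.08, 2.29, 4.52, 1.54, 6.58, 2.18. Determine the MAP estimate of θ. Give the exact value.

θ̂_MAP = 6.58

The Uniform(0, θ) likelihood is θ^(−n) for θ ≥ max(xᵢ), zero otherwise. Here max(xᵢ) = 6.58.
Posterior ∝ θ^(−4) · θ^(−8) = θ^(−12) on θ ≥ max(1.5, 6.58) = 6.58.
This density is strictly decreasing in θ, so the posterior mode lies at the lower boundary of the support.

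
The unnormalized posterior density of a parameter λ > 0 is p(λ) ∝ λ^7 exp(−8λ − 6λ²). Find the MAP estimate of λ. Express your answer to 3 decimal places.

ℓ'(λ) = 7/λ − 8 − 12λ. Setting this to zero and multiplying by λ: 12λ² + 8λ − 7 = 0.
λ = (−8 + √(8² + 4·12·7)) / (2·12) = (−8 + √400) / 24 = (−8 + 20)/24 = 1/2.
ℓ''(λ) = −7/λ² − 12 < 0, confirming a maximum.

λ̂_MAP = 0.500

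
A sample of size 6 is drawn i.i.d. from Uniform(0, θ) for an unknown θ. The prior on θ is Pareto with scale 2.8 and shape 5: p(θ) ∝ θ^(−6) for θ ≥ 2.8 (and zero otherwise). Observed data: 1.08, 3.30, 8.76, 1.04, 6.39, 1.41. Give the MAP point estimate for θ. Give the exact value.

θ̂_MAP = 8.76

The Uniform(0, θ) likelihood is θ^(−n) for θ ≥ max(xᵢ), zero otherwise. Here max(xᵢ) = 8.76.
Posterior ∝ θ^(−6) · θ^(−6) = θ^(−12) on θ ≥ max(2.8, 8.76) = 8.76.
This density is strictly decreasing in θ, so the posterior mode lies at the lower boundary of the support.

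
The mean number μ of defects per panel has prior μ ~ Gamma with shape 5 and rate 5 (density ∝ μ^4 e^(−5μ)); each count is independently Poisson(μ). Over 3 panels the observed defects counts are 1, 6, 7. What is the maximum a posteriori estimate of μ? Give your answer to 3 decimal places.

Σxᵢ = 1+6+7 = 14, with n = 3.
Posterior ∝ μ^4e^(−5μ) · μ^14e^(−3μ) = μ^18e^(−8μ), i.e. Gamma(shape=19, rate=8).
The mode of a Gamma(a, b) with a ≥ 1 (shape–rate) is (a−1)/b = 18/8 ≈ 2.250.

μ̂_MAP = 2.250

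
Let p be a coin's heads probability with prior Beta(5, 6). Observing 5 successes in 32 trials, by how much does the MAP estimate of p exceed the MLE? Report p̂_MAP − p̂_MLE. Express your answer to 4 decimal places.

MAP − MLE = 0.0633

Posterior is Beta(10, 33); MAP = (10−1)/(43−2) = 9/41 ≈ 0.21951.
MLE ignores the prior: p̂_MLE = k/n = 5/32 ≈ 0.15625.
Difference = 9/41 − 5/32 = 83/1312 ≈ 0.0633.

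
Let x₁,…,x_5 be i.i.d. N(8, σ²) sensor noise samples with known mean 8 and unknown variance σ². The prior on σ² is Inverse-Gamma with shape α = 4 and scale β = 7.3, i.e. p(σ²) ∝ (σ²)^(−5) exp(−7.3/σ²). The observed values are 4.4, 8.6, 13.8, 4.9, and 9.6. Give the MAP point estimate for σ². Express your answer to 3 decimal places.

σ̂²_MAP = 4.915

Sum of squared deviations about the known mean: SS = (4.4−8)² + (8.6−8)² + (13.8−8)² + (4.9−8)² + (9.6−8)² = 59.13.
The Normal likelihood contributes (σ²)^(−n/2) exp(−SS/(2σ²)), so the posterior is Inverse-Gamma(α + n/2, β + SS/2) = Inverse-Gamma(6.5, 36.865).
The mode of Inverse-Gamma(a, b) is b/(a+1) = 36.865/7.5 ≈ 4.915.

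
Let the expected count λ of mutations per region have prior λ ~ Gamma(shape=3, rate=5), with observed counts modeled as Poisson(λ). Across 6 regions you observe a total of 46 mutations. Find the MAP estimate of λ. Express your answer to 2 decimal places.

λ̂_MAP = 4.36

Σxᵢ = 46, n = 6.
Posterior ∝ λ^2e^(−5λ) · λ^46e^(−6λ) = λ^48e^(−11λ), i.e. Gamma(shape=49, rate=11).
The mode of a Gamma(a, b) with a ≥ 1 (shape–rate) is (a−1)/b = 48/11 ≈ 4.36.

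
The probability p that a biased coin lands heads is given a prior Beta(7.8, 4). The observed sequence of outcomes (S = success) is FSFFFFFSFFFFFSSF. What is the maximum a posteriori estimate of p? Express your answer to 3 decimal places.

p̂_MAP = 0.419

Prior: Beta(7.8, 4).
Data: 4 successes in 16 trials (from the sequence). The binomial likelihood contributes p^4(1−p)^12, so the posterior is Beta(7.8+4, 4+12) = Beta(11.8, 16).
For Beta(a, b) with a, b > 1 the mode is (a−1)/(a+b−2) = 10.8/25.8 ≈ 0.419.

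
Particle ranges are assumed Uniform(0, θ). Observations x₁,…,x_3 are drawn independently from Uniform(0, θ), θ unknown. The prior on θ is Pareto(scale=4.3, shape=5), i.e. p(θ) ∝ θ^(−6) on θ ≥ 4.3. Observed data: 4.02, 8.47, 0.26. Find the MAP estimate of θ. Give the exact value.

The Uniform(0, θ) likelihood is θ^(−n) for θ ≥ max(xᵢ), zero otherwise. Here max(xᵢ) = 8.47.
Posterior ∝ θ^(−6) · θ^(−3) = θ^(−9) on θ ≥ max(4.3, 8.47) = 8.47.
This density is strictly decreasing in θ, so the posterior mode lies at the lower boundary of the support.

θ̂_MAP = 8.47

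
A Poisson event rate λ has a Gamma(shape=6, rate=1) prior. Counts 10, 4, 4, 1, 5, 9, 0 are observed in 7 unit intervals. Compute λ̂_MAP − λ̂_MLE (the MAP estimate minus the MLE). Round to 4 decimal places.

MAP − MLE = 0.0357

Σxᵢ = 33. Posterior is Gamma(39, 8); MAP = (39−1)/8 = 38/8 ≈ 4.75000.
MLE = x̄ = 33/7 ≈ 4.71429.
Difference = 38/8 − 33/7 = 1/28 ≈ 0.0357.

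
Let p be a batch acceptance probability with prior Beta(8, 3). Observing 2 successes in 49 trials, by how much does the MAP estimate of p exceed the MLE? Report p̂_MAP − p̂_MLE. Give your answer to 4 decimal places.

Posterior is Beta(10, 50); MAP = (10−1)/(60−2) = 9/58 ≈ 0.15517.
MLE ignores the prior: p̂_MLE = k/n = 2/49 ≈ 0.04082.
Difference = 9/58 − 2/49 = 325/2842 ≈ 0.1144.

MAP − MLE = 0.1144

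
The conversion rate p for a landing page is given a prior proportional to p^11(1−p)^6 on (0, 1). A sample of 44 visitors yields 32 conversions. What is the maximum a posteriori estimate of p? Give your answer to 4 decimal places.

The prior density ∝ p^11(1−p)^6 is the kernel of Beta(12, 7).
Data: 32 successes in 44 trials. The binomial likelihood contributes p^32(1−p)^12, so the posterior is Beta(12+32, 7+12) = Beta(44, 19).
For Beta(a, b) with a, b > 1 the mode is (a−1)/(a+b−2) = 43/61 ≈ 0.7049.

p̂_MAP = 0.7049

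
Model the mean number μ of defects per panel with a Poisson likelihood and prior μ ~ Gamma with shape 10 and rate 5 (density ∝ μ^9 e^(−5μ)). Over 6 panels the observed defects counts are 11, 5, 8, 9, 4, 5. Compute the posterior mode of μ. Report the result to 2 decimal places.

μ̂_MAP = 4.64

Σxᵢ = 11+5+8+9+4+5 = 42, with n = 6.
Posterior ∝ μ^9e^(−5μ) · μ^42e^(−6μ) = μ^51e^(−11μ), i.e. Gamma(shape=52, rate=11).
The mode of a Gamma(a, b) with a ≥ 1 (shape–rate) is (a−1)/b = 51/11 ≈ 4.64.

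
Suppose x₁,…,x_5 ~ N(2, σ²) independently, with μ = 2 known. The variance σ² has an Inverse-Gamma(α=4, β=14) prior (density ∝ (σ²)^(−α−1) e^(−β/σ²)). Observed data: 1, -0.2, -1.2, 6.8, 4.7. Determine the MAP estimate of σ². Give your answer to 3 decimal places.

σ̂²_MAP = 4.961

Sum of squared deviations about the known mean: SS = (1−2)² + (-0.2−2)² + (-1.2−2)² + (6.8−2)² + (4.7−2)² = 46.41.
The Normal likelihood contributes (σ²)^(−n/2) exp(−SS/(2σ²)), so the posterior is Inverse-Gamma(α + n/2, β + SS/2) = Inverse-Gamma(6.5, 37.205).
The mode of Inverse-Gamma(a, b) is b/(a+1) = 37.205/7.5 ≈ 4.961.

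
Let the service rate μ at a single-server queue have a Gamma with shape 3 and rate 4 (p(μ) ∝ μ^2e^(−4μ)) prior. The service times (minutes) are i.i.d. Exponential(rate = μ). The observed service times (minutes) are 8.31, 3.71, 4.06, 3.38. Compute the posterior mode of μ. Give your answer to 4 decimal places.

μ̂_MAP = 0.2558

The Exponential(rate=μ) likelihood is ∝ μ^n e^(−μΣtᵢ). Here n = 4 and Σtᵢ = 8.31 + 3.71 + 4.06 + 3.38 = 19.46.
Posterior ∝ μ^2e^(−4μ) · μ^4e^(−19.46μ) = μ^6e^(−23.46μ), i.e. Gamma(7, 23.46).
Mode = (a−1)/b = 6/23.46 ≈ 0.2558.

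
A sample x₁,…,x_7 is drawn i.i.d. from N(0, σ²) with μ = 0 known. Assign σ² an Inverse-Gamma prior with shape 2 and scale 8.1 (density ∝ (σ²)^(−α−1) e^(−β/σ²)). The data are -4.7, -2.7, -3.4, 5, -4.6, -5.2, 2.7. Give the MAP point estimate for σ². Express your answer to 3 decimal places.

σ̂²_MAP = 10.587

Sum of squared deviations about the known mean: SS = (-4.7−0)² + (-2.7−0)² + (-3.4−0)² + (5−0)² + (-4.6−0)² + (-5.2−0)² + (2.7−0)² = 121.43.
The Normal likelihood contributes (σ²)^(−n/2) exp(−SS/(2σ²)), so the posterior is Inverse-Gamma(α + n/2, β + SS/2) = Inverse-Gamma(5.5, 68.815).
The mode of Inverse-Gamma(a, b) is b/(a+1) = 68.815/6.5 ≈ 10.587.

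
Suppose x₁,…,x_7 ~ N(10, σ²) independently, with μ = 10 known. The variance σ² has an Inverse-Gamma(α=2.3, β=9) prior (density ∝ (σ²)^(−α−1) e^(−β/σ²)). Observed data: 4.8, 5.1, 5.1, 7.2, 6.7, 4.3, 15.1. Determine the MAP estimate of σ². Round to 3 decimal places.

σ̂²_MAP = 12.521

Sum of squared deviations about the known mean: SS = (4.8−10)² + (5.1−10)² + (5.1−10)² + (7.2−10)² + (6.7−10)² + (4.3−10)² + (15.1−10)² = 152.29.
The Normal likelihood contributes (σ²)^(−n/2) exp(−SS/(2σ²)), so the posterior is Inverse-Gamma(α + n/2, β + SS/2) = Inverse-Gamma(5.8, 85.145).
The mode of Inverse-Gamma(a, b) is b/(a+1) = 85.145/6.8 ≈ 12.521.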